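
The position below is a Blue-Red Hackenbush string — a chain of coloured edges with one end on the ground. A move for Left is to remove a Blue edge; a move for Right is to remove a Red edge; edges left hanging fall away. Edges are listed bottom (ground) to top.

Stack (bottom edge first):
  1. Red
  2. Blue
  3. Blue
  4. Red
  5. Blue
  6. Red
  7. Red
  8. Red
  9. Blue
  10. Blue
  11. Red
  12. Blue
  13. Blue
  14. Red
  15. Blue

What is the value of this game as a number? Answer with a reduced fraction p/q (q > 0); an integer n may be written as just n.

Build G(s[:k]) for k = 1..15, string s = Red Blue Blue Red Blue Red Red Red Blue Blue Red Blue Blue Red Blue.
1 of 15 · R · max L −∞ · min R 0 so -1
2 of 15 · RB · max L -1 · min R 0 so -1/2
3 of 15 · RBB · max L -1/2 · min R 0 so -1/4
4 of 15 · RBBR · max L -1/2 · min R -1/4 so -3/8
5 of 15 · RBBRB · max L -3/8 · min R -1/4 so -5/16
6 of 15 · RBBRBR · max L -3/8 · min R -5/16 so -11/32
7 of 15 · RBBRBRR · max L -3/8 · min R -11/32 so -23/64
8 of 15 · RBBRBRRR · max L -3/8 · min R -23/64 so -47/128
9 of 15 · RBBRBRRRB · max L -47/128 · min R -23/64 so -93/256
10 of 15 · RBBRBRRRBB · max L -93/256 · min R -23/64 so -185/512
11 of 15 · RBBRBRRRBBR · max L -93/256 · min R -185/512 so -371/1024
12 of 15 · RBBRBRRRBBRB · max L -371/1024 · min R -185/512 so -741/2048
13 of 15 · RBBRBRRRBBRBB · max L -741/2048 · min R -185/512 so -1481/4096
14 of 15 · RBBRBRRRBBRBBR · max L -741/2048 · min R -1481/4096 so -2963/8192
15 of 15 · RBBRBRRRBBRBBRB · max L -2963/8192 · min R -1481/4096 so -5925/16384

-5925/16384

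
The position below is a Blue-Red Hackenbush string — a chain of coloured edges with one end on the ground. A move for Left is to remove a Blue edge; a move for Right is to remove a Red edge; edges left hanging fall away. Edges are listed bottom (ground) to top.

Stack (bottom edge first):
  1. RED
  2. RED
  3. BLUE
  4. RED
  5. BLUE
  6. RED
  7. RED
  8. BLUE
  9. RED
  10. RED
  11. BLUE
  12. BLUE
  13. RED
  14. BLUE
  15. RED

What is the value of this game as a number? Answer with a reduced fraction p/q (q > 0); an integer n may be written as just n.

Build value(s[:k]) for k = 1..15, string s = RED RED BLUE RED BLUE RED RED BLUE RED RED BLUE BLUE RED BLUE RED.
value(R) = { none | 0 } — -1
value(RR) = { none | -1, 0 } — -2
value(RRB) = { -2 | -1, 0 } — -3/2
value(RRBR) = { -2 | -3/2, -1, 0 } — -7/4
value(RRBRB) = { -2, -7/4 | -3/2, -1, 0 } — -13/8
value(RRBRBR) = { -2, -7/4 | -13/8, -3/2, -1, 0 } — -27/16
value(RRBRBRR) = { -2, -7/4 | -27/16, -13/8, -3/2, -1, 0 } — -55/32
value(RRBRBRRB) = { -2, -7/4, -55/32 | -27/16, -13/8, -3/2, -1, 0 } — -109/64
value(RRBRBRRBR) = { -2, -7/4, -55/32 | -109/64, -27/16, -13/8, -3/2, -1, 0 } — -219/128
value(RRBRBRRBRR) = { -2, -7/4, -55/32 | -219/128, -109/64, -27/16, -13/8, -3/2, -1, 0 } — -439/256
value(RRBRBRRBRRB) = { -2, -7/4, -55/32, -439/256 | -219/128, -109/64, -27/16, -13/8, -3/2, -1, 0 } — -877/512
value(RRBRBRRBRRBB) = { -2, -7/4, -55/32, -439/256, -877/512 | -219/128, -109/64, -27/16, -13/8, -3/2, -1, 0 } — -1753/1024
value(RRBRBRRBRRBBR) = { -2, -7/4, -55/32, -439/256, -877/512 | -1753/1024, -219/128, -109/64, -27/16, -13/8, -3/2, -1, 0 } — -3507/2048
value(RRBRBRRBRRBBRB) = { -2, -7/4, -55/32, -439/256, -877/512, -3507/2048 | -1753/1024, -219/128, -109/64, -27/16, -13/8, -3/2, -1, 0 } — -7013/4096
value(RRBRBRRBRRBBRBR) = { -2, -7/4, -55/32, -439/256, -877/512, -3507/2048 | -7013/4096, -1753/1024, -219/128, -109/64, -27/16, -13/8, -3/2, -1, 0 } — -14027/8192

-14027/8192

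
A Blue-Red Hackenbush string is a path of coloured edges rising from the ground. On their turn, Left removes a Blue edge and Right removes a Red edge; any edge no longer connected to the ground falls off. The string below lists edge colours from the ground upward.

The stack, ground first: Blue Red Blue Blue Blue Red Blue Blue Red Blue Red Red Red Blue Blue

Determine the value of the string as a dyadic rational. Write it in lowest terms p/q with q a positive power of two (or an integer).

15175/16384

Build G(s[:k]) for k = 1..15, string s = Blue Red Blue Blue Blue Red Blue Blue Red Blue Red Red Red Blue Blue.
1 of 15 · B · max L 0 · min R +∞ → 1
2 of 15 · BR · max L 0 · min R 1 → 1/2
3 of 15 · BRB · max L 1/2 · min R 1 → 3/4
4 of 15 · BRBB · max L 3/4 · min R 1 → 7/8
5 of 15 · BRBBB · max L 7/8 · min R 1 → 15/16
6 of 15 · BRBBBR · max L 7/8 · min R 15/16 → 29/32
7 of 15 · BRBBBRB · max L 29/32 · min R 15/16 → 59/64
8 of 15 · BRBBBRBB · max L 59/64 · min R 15/16 → 119/128
9 of 15 · BRBBBRBBR · max L 59/64 · min R 119/128 → 237/256
10 of 15 · BRBBBRBBRB · max L 237/256 · min R 119/128 → 475/512
11 of 15 · BRBBBRBBRBR · max L 237/256 · min R 475/512 → 949/1024
12 of 15 · BRBBBRBBRBRR · max L 237/256 · min R 949/1024 → 1897/2048
13 of 15 · BRBBBRBBRBRRR · max L 237/256 · min R 1897/2048 → 3793/4096
14 of 15 · BRBBBRBBRBRRRB · max L 3793/4096 · min R 1897/2048 → 7587/8192
15 of 15 · BRBBBRBBRBRRRBB · max L 7587/8192 · min R 1897/2048 → 15175/16384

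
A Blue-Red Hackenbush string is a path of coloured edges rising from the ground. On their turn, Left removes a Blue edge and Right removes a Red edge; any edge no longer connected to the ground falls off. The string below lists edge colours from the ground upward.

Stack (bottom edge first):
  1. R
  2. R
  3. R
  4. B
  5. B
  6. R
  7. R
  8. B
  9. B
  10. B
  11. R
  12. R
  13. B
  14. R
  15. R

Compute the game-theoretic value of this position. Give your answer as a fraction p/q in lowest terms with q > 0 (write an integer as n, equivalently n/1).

Prefix values for R R R B B R R B B B R R B R R via {L|R} + simplicity:
value_1 [R]  L=[—]  R=[0]  ⇒ -1
value_2 [RR]  L=[—]  R=[-1 0]  ⇒ -2
value_3 [RRR]  L=[—]  R=[-2 -1 0]  ⇒ -3
value_4 [RRRB]  L=[-3]  R=[-2 -1 0]  ⇒ -5/2
value_5 [RRRBB]  L=[-3 -5/2]  R=[-2 -1 0]  ⇒ -9/4
value_6 [RRRBBR]  L=[-3 -5/2]  R=[-9/4 -2 -1 0]  ⇒ -19/8
value_7 [RRRBBRR]  L=[-3 -5/2]  R=[-19/8 -9/4 -2 -1 0]  ⇒ -39/16
value_8 [RRRBBRRB]  L=[-3 -5/2 -39/16]  R=[-19/8 -9/4 -2 -1 0]  ⇒ -77/32
value_9 [RRRBBRRBB]  L=[-3 -5/2 -39/16 -77/32]  R=[-19/8 -9/4 -2 -1 0]  ⇒ -153/64
value_10 [RRRBBRRBBB]  L=[-3 -5/2 -39/16 -77/32 -153/64]  R=[-19/8 -9/4 -2 -1 0]  ⇒ -305/128
value_11 [RRRBBRRBBBR]  L=[-3 -5/2 -39/16 -77/32 -153/64]  R=[-305/128 -19/8 -9/4 -2 -1 0]  ⇒ -611/256
value_12 [RRRBBRRBBBRR]  L=[-3 -5/2 -39/16 -77/32 -153/64]  R=[-611/256 -305/128 -19/8 -9/4 -2 -1 0]  ⇒ -1223/512
value_13 [RRRBBRRBBBRRB]  L=[-3 -5/2 -39/16 -77/32 -153/64 -1223/512]  R=[-611/256 -305/128 -19/8 -9/4 -2 -1 0]  ⇒ -2445/1024
value_14 [RRRBBRRBBBRRBR]  L=[-3 -5/2 -39/16 -77/32 -153/64 -1223/512]  R=[-2445/1024 -611/256 -305/128 -19/8 -9/4 -2 -1 0]  ⇒ -4891/2048
value_15 [RRRBBRRBBBRRBRR]  L=[-3 -5/2 -39/16 -77/32 -153/64 -1223/512]  R=[-4891/2048 -2445/1024 -611/256 -305/128 -19/8 -9/4 -2 -1 0]  ⇒ -9783/4096

-9783/4096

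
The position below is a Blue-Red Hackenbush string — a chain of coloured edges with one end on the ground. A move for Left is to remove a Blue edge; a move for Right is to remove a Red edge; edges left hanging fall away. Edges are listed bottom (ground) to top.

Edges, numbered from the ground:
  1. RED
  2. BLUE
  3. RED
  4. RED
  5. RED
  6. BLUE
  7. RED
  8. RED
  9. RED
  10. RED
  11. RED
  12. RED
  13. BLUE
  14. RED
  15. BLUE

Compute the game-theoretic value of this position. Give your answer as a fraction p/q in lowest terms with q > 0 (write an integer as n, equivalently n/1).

-15349/16384

G_1 [R]  L=[none]  R=[0]  => -1
G_2 [RB]  L=[-1]  R=[0]  => -1/2
G_3 [RBR]  L=[-1]  R=[-1/2,0]  => -3/4
G_4 [RBRR]  L=[-1]  R=[-3/4,-1/2,0]  => -7/8
G_5 [RBRRR]  L=[-1]  R=[-7/8,-3/4,-1/2,0]  => -15/16
G_6 [RBRRRB]  L=[-1,-15/16]  R=[-7/8,-3/4,-1/2,0]  => -29/32
G_7 [RBRRRBR]  L=[-1,-15/16]  R=[-29/32,-7/8,-3/4,-1/2,0]  => -59/64
G_8 [RBRRRBRR]  L=[-1,-15/16]  R=[-59/64,-29/32,-7/8,-3/4,-1/2,0]  => -119/128
G_9 [RBRRRBRRR]  L=[-1,-15/16]  R=[-119/128,-59/64,-29/32,-7/8,-3/4,-1/2,0]  => -239/256
G_10 [RBRRRBRRRR]  L=[-1,-15/16]  R=[-239/256,-119/128,-59/64,-29/32,-7/8,-3/4,-1/2,0]  => -479/512
G_11 [RBRRRBRRRRR]  L=[-1,-15/16]  R=[-479/512,-239/256,-119/128,-59/64,-29/32,-7/8,-3/4,-1/2,0]  => -959/1024
G_12 [RBRRRBRRRRRR]  L=[-1,-15/16]  R=[-959/1024,-479/512,-239/256,-119/128,-59/64,-29/32,-7/8,-3/4,-1/2,0]  => -1919/2048
G_13 [RBRRRBRRRRRRB]  L=[-1,-15/16,-1919/2048]  R=[-959/1024,-479/512,-239/256,-119/128,-59/64,-29/32,-7/8,-3/4,-1/2,0]  => -3837/4096
G_14 [RBRRRBRRRRRRBR]  L=[-1,-15/16,-1919/2048]  R=[-3837/4096,-959/1024,-479/512,-239/256,-119/128,-59/64,-29/32,-7/8,-3/4,-1/2,0]  => -7675/8192
G_15 [RBRRRBRRRRRRBRB]  L=[-1,-15/16,-1919/2048,-7675/8192]  R=[-3837/4096,-959/1024,-479/512,-239/256,-119/128,-59/64,-29/32,-7/8,-3/4,-1/2,0]  => -15349/16384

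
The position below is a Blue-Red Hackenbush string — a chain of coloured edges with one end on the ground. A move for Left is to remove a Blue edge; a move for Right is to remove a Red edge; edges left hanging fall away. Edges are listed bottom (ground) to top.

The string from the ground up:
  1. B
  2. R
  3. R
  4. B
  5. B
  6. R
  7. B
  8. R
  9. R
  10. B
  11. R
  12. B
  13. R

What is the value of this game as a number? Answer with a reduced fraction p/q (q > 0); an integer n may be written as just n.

Recurse on prefixes of the 13-edge string B R R B B R B R R B R B R:
step 1: add B to get B; options L={ 0 } R={ ∅ } → 1
step 2: add R to get BR; options L={ 0 } R={ 1 } → 1/2
step 3: add R to get BRR; options L={ 0 } R={ 1/2,1 } → 1/4
step 4: add B to get BRRB; options L={ 0,1/4 } R={ 1/2,1 } → 3/8
step 5: add B to get BRRBB; options L={ 0,1/4,3/8 } R={ 1/2,1 } → 7/16
step 6: add R to get BRRBBR; options L={ 0,1/4,3/8 } R={ 7/16,1/2,1 } → 13/32
step 7: add B to get BRRBBRB; options L={ 0,1/4,3/8,13/32 } R={ 7/16,1/2,1 } → 27/64
step 8: add R to get BRRBBRBR; options L={ 0,1/4,3/8,13/32 } R={ 27/64,7/16,1/2,1 } → 53/128
step 9: add R to get BRRBBRBRR; options L={ 0,1/4,3/8,13/32 } R={ 53/128,27/64,7/16,1/2,1 } → 105/256
step 10: add B to get BRRBBRBRRB; options L={ 0,1/4,3/8,13/32,105/256 } R={ 53/128,27/64,7/16,1/2,1 } → 211/512
step 11: add R to get BRRBBRBRRBR; options L={ 0,1/4,3/8,13/32,105/256 } R={ 211/512,53/128,27/64,7/16,1/2,1 } → 421/1024
step 12: add B to get BRRBBRBRRBRB; options L={ 0,1/4,3/8,13/32,105/256,421/1024 } R={ 211/512,53/128,27/64,7/16,1/2,1 } → 843/2048
step 13: add R to get BRRBBRBRRBRBR; options L={ 0,1/4,3/8,13/32,105/256,421/1024 } R={ 843/2048,211/512,53/128,27/64,7/16,1/2,1 } → 1685/4096

1685/4096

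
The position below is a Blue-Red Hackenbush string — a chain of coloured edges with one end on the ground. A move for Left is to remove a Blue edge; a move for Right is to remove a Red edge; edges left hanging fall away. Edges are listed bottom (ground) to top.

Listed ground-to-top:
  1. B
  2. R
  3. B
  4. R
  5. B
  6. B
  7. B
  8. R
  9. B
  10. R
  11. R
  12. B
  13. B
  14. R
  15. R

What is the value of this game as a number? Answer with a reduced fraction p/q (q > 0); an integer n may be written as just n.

11929/16384

edge 1 of 15 (B): { 0 | · } -> 1
edge 2 of 15 (R): { 0 | 1 } -> 1/2
edge 3 of 15 (B): { 0,1/2 | 1 } -> 3/4
edge 4 of 15 (R): { 0,1/2 | 3/4,1 } -> 5/8
edge 5 of 15 (B): { 0,1/2,5/8 | 3/4,1 } -> 11/16
edge 6 of 15 (B): { 0,1/2,5/8,11/16 | 3/4,1 } -> 23/32
edge 7 of 15 (B): { 0,1/2,5/8,11/16,23/32 | 3/4,1 } -> 47/64
edge 8 of 15 (R): { 0,1/2,5/8,11/16,23/32 | 47/64,3/4,1 } -> 93/128
edge 9 of 15 (B): { 0,1/2,5/8,11/16,23/32,93/128 | 47/64,3/4,1 } -> 187/256
edge 10 of 15 (R): { 0,1/2,5/8,11/16,23/32,93/128 | 187/256,47/64,3/4,1 } -> 373/512
edge 11 of 15 (R): { 0,1/2,5/8,11/16,23/32,93/128 | 373/512,187/256,47/64,3/4,1 } -> 745/1024
edge 12 of 15 (B): { 0,1/2,5/8,11/16,23/32,93/128,745/1024 | 373/512,187/256,47/64,3/4,1 } -> 1491/2048
edge 13 of 15 (B): { 0,1/2,5/8,11/16,23/32,93/128,745/1024,1491/2048 | 373/512,187/256,47/64,3/4,1 } -> 2983/4096
edge 14 of 15 (R): { 0,1/2,5/8,11/16,23/32,93/128,745/1024,1491/2048 | 2983/4096,373/512,187/256,47/64,3/4,1 } -> 5965/8192
edge 15 of 15 (R): { 0,1/2,5/8,11/16,23/32,93/128,745/1024,1491/2048 | 5965/8192,2983/4096,373/512,187/256,47/64,3/4,1 } -> 11929/16384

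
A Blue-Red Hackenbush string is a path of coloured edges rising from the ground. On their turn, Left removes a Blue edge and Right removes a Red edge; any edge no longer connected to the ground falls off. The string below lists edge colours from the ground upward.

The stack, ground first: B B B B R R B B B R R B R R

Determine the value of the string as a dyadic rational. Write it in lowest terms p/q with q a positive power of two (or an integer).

3529/1024

Prefix values for B B B B R R B B B R R B R R via {L|R} + simplicity:
B: Left { 0 }, Right { none } — simplest 1
BB: Left { 0, 1 }, Right { none } — simplest 2
BBB: Left { 0, 1, 2 }, Right { none } — simplest 3
BBBB: Left { 0, 1, 2, 3 }, Right { none } — simplest 4
BBBBR: Left { 0, 1, 2, 3 }, Right { 4 } — simplest 7/2
BBBBRR: Left { 0, 1, 2, 3 }, Right { 7/2, 4 } — simplest 13/4
BBBBRRB: Left { 0, 1, 2, 3, 13/4 }, Right { 7/2, 4 } — simplest 27/8
BBBBRRBB: Left { 0, 1, 2, 3, 13/4, 27/8 }, Right { 7/2, 4 } — simplest 55/16
BBBBRRBBB: Left { 0, 1, 2, 3, 13/4, 27/8, 55/16 }, Right { 7/2, 4 } — simplest 111/32
BBBBRRBBBR: Left { 0, 1, 2, 3, 13/4, 27/8, 55/16 }, Right { 111/32, 7/2, 4 } — simplest 221/64
BBBBRRBBBRR: Left { 0, 1, 2, 3, 13/4, 27/8, 55/16 }, Right { 221/64, 111/32, 7/2, 4 } — simplest 441/128
BBBBRRBBBRRB: Left { 0, 1, 2, 3, 13/4, 27/8, 55/16, 441/128 }, Right { 221/64, 111/32, 7/2, 4 } — simplest 883/256
BBBBRRBBBRRBR: Left { 0, 1, 2, 3, 13/4, 27/8, 55/16, 441/128 }, Right { 883/256, 221/64, 111/32, 7/2, 4 } — simplest 1765/512
BBBBRRBBBRRBRR: Left { 0, 1, 2, 3, 13/4, 27/8, 55/16, 441/128 }, Right { 1765/512, 883/256, 221/64, 111/32, 7/2, 4 } — simplest 3529/1024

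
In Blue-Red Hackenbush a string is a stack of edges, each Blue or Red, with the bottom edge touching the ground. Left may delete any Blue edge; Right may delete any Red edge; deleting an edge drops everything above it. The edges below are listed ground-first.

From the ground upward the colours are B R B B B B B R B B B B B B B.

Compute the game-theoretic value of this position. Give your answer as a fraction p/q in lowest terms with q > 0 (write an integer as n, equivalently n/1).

16127/16384

val(B) = { 0 | (no moves) } → 1
val(BR) = { 0 | 1 } → 1/2
val(BRB) = { 0, 1/2 | 1 } → 3/4
val(BRBB) = { 0, 1/2, 3/4 | 1 } → 7/8
val(BRBBB) = { 0, 1/2, 3/4, 7/8 | 1 } → 15/16
val(BRBBBB) = { 0, 1/2, 3/4, 7/8, 15/16 | 1 } → 31/32
val(BRBBBBB) = { 0, 1/2, 3/4, 7/8, 15/16, 31/32 | 1 } → 63/64
val(BRBBBBBR) = { 0, 1/2, 3/4, 7/8, 15/16, 31/32 | 63/64, 1 } → 125/128
val(BRBBBBBRB) = { 0, 1/2, 3/4, 7/8, 15/16, 31/32, 125/128 | 63/64, 1 } → 251/256
val(BRBBBBBRBB) = { 0, 1/2, 3/4, 7/8, 15/16, 31/32, 125/128, 251/256 | 63/64, 1 } → 503/512
val(BRBBBBBRBBB) = { 0, 1/2, 3/4, 7/8, 15/16, 31/32, 125/128, 251/256, 503/512 | 63/64, 1 } → 1007/1024
val(BRBBBBBRBBBB) = { 0, 1/2, 3/4, 7/8, 15/16, 31/32, 125/128, 251/256, 503/512, 1007/1024 | 63/64, 1 } → 2015/2048
val(BRBBBBBRBBBBB) = { 0, 1/2, 3/4, 7/8, 15/16, 31/32, 125/128, 251/256, 503/512, 1007/1024, 2015/2048 | 63/64, 1 } → 4031/4096
val(BRBBBBBRBBBBBB) = { 0, 1/2, 3/4, 7/8, 15/16, 31/32, 125/128, 251/256, 503/512, 1007/1024, 2015/2048, 4031/4096 | 63/64, 1 } → 8063/8192
val(BRBBBBBRBBBBBBB) = { 0, 1/2, 3/4, 7/8, 15/16, 31/32, 125/128, 251/256, 503/512, 1007/1024, 2015/2048, 4031/4096, 8063/8192 | 63/64, 1 } → 16127/16384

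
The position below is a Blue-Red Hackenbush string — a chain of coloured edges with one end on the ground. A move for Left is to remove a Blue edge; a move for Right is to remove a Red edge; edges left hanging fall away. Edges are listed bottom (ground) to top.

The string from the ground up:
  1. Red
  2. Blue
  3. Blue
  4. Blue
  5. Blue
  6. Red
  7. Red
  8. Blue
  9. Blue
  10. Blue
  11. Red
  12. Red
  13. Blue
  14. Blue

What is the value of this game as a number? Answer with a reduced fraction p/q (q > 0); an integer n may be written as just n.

-793/8192

Build G(s[:k]) for k = 1..14, string s = Red Blue Blue Blue Blue Red Red Blue Blue Blue Red Red Blue Blue.
1 of 14 · R · max L −∞ · min R 0 = -1
2 of 14 · RB · max L -1 · min R 0 = -1/2
3 of 14 · RBB · max L -1/2 · min R 0 = -1/4
4 of 14 · RBBB · max L -1/4 · min R 0 = -1/8
5 of 14 · RBBBB · max L -1/8 · min R 0 = -1/16
6 of 14 · RBBBBR · max L -1/8 · min R -1/16 = -3/32
7 of 14 · RBBBBRR · max L -1/8 · min R -3/32 = -7/64
8 of 14 · RBBBBRRB · max L -7/64 · min R -3/32 = -13/128
9 of 14 · RBBBBRRBB · max L -13/128 · min R -3/32 = -25/256
10 of 14 · RBBBBRRBBB · max L -25/256 · min R -3/32 = -49/512
11 of 14 · RBBBBRRBBBR · max L -25/256 · min R -49/512 = -99/1024
12 of 14 · RBBBBRRBBBRR · max L -25/256 · min R -99/1024 = -199/2048
13 of 14 · RBBBBRRBBBRRB · max L -199/2048 · min R -99/1024 = -397/4096
14 of 14 · RBBBBRRBBBRRBB · max L -397/4096 · min R -99/1024 = -793/8192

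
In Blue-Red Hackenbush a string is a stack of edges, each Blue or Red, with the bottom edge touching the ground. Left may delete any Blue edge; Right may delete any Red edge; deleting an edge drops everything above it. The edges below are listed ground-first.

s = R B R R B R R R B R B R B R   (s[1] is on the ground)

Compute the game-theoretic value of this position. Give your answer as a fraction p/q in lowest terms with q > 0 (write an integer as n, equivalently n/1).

R: Left { — }, Right { 0 } -> simplest -1
RB: Left { -1 }, Right { 0 } -> simplest -1/2
RBR: Left { -1 }, Right { -1/2 0 } -> simplest -3/4
RBRR: Left { -1 }, Right { -3/4 -1/2 0 } -> simplest -7/8
RBRRB: Left { -1 -7/8 }, Right { -3/4 -1/2 0 } -> simplest -13/16
RBRRBR: Left { -1 -7/8 }, Right { -13/16 -3/4 -1/2 0 } -> simplest -27/32
RBRRBRR: Left { -1 -7/8 }, Right { -27/32 -13/16 -3/4 -1/2 0 } -> simplest -55/64
RBRRBRRR: Left { -1 -7/8 }, Right { -55/64 -27/32 -13/16 -3/4 -1/2 0 } -> simplest -111/128
RBRRBRRRB: Left { -1 -7/8 -111/128 }, Right { -55/64 -27/32 -13/16 -3/4 -1/2 0 } -> simplest -221/256
RBRRBRRRBR: Left { -1 -7/8 -111/128 }, Right { -221/256 -55/64 -27/32 -13/16 -3/4 -1/2 0 } -> simplest -443/512
RBRRBRRRBRB: Left { -1 -7/8 -111/128 -443/512 }, Right { -221/256 -55/64 -27/32 -13/16 -3/4 -1/2 0 } -> simplest -885/1024
RBRRBRRRBRBR: Left { -1 -7/8 -111/128 -443/512 }, Right { -885/1024 -221/256 -55/64 -27/32 -13/16 -3/4 -1/2 0 } -> simplest -1771/2048
RBRRBRRRBRBRB: Left { -1 -7/8 -111/128 -443/512 -1771/2048 }, Right { -885/1024 -221/256 -55/64 -27/32 -13/16 -3/4 -1/2 0 } -> simplest -3541/4096
RBRRBRRRBRBRBR: Left { -1 -7/8 -111/128 -443/512 -1771/2048 }, Right { -3541/4096 -885/1024 -221/256 -55/64 -27/32 -13/16 -3/4 -1/2 0 } -> simplest -7083/8192

-7083/8192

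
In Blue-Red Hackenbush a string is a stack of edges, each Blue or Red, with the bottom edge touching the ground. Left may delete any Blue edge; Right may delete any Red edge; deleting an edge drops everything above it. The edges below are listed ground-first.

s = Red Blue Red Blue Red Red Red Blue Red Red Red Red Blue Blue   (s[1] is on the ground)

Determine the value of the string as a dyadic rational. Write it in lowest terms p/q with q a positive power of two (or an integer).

R: Left { (no moves) }, Right { 0 } → simplest -1
RB: Left { -1 }, Right { 0 } → simplest -1/2
RBR: Left { -1 }, Right { -1/2 0 } → simplest -3/4
RBRB: Left { -1 -3/4 }, Right { -1/2 0 } → simplest -5/8
RBRBR: Left { -1 -3/4 }, Right { -5/8 -1/2 0 } → simplest -11/16
RBRBRR: Left { -1 -3/4 }, Right { -11/16 -5/8 -1/2 0 } → simplest -23/32
RBRBRRR: Left { -1 -3/4 }, Right { -23/32 -11/16 -5/8 -1/2 0 } → simplest -47/64
RBRBRRRB: Left { -1 -3/4 -47/64 }, Right { -23/32 -11/16 -5/8 -1/2 0 } → simplest -93/128
RBRBRRRBR: Left { -1 -3/4 -47/64 }, Right { -93/128 -23/32 -11/16 -5/8 -1/2 0 } → simplest -187/256
RBRBRRRBRR: Left { -1 -3/4 -47/64 }, Right { -187/256 -93/128 -23/32 -11/16 -5/8 -1/2 0 } → simplest -375/512
RBRBRRRBRRR: Left { -1 -3/4 -47/64 }, Right { -375/512 -187/256 -93/128 -23/32 -11/16 -5/8 -1/2 0 } → simplest -751/1024
RBRBRRRBRRRR: Left { -1 -3/4 -47/64 }, Right { -751/1024 -375/512 -187/256 -93/128 -23/32 -11/16 -5/8 -1/2 0 } → simplest -1503/2048
RBRBRRRBRRRRB: Left { -1 -3/4 -47/64 -1503/2048 }, Right { -751/1024 -375/512 -187/256 -93/128 -23/32 -11/16 -5/8 -1/2 0 } → simplest -3005/4096
RBRBRRRBRRRRBB: Left { -1 -3/4 -47/64 -1503/2048 -3005/4096 }, Right { -751/1024 -375/512 -187/256 -93/128 -23/32 -11/16 -5/8 -1/2 0 } → simplest -6009/8192

-6009/8192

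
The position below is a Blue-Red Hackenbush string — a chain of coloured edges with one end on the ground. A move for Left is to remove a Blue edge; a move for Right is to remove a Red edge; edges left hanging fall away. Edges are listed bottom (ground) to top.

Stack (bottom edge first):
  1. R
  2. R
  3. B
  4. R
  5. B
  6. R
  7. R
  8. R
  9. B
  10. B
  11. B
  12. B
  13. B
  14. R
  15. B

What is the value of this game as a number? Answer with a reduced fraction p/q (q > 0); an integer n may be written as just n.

-14085/8192

Recurse on prefixes of the 15-edge string R R B R B R R R B B B B B R B:
value(R) = { · | 0 } => -1
value(RR) = { · | -1, 0 } => -2
value(RRB) = { -2 | -1, 0 } => -3/2
value(RRBR) = { -2 | -3/2, -1, 0 } => -7/4
value(RRBRB) = { -2, -7/4 | -3/2, -1, 0 } => -13/8
value(RRBRBR) = { -2, -7/4 | -13/8, -3/2, -1, 0 } => -27/16
value(RRBRBRR) = { -2, -7/4 | -27/16, -13/8, -3/2, -1, 0 } => -55/32
value(RRBRBRRR) = { -2, -7/4 | -55/32, -27/16, -13/8, -3/2, -1, 0 } => -111/64
value(RRBRBRRRB) = { -2, -7/4, -111/64 | -55/32, -27/16, -13/8, -3/2, -1, 0 } => -221/128
value(RRBRBRRRBB) = { -2, -7/4, -111/64, -221/128 | -55/32, -27/16, -13/8, -3/2, -1, 0 } => -441/256
value(RRBRBRRRBBB) = { -2, -7/4, -111/64, -221/128, -441/256 | -55/32, -27/16, -13/8, -3/2, -1, 0 } => -881/512
value(RRBRBRRRBBBB) = { -2, -7/4, -111/64, -221/128, -441/256, -881/512 | -55/32, -27/16, -13/8, -3/2, -1, 0 } => -1761/1024
value(RRBRBRRRBBBBB) = { -2, -7/4, -111/64, -221/128, -441/256, -881/512, -1761/1024 | -55/32, -27/16, -13/8, -3/2, -1, 0 } => -3521/2048
value(RRBRBRRRBBBBBR) = { -2, -7/4, -111/64, -221/128, -441/256, -881/512, -1761/1024 | -3521/2048, -55/32, -27/16, -13/8, -3/2, -1, 0 } => -7043/4096
value(RRBRBRRRBBBBBRB) = { -2, -7/4, -111/64, -221/128, -441/256, -881/512, -1761/1024, -7043/4096 | -3521/2048, -55/32, -27/16, -13/8, -3/2, -1, 0 } => -14085/8192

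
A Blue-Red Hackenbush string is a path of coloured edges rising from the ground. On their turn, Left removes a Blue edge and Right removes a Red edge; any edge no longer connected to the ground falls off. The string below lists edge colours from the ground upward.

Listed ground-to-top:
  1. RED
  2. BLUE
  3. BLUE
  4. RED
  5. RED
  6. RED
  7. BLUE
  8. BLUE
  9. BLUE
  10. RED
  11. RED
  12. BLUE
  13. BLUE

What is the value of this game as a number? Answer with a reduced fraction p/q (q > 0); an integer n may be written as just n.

Recurse on prefixes of the 13-edge string RED BLUE BLUE RED RED RED BLUE BLUE BLUE RED RED BLUE BLUE:
v(R) = { · | 0 } → -1
v(RB) = { -1 | 0 } → -1/2
v(RBB) = { -1; -1/2 | 0 } → -1/4
v(RBBR) = { -1; -1/2 | -1/4; 0 } → -3/8
v(RBBRR) = { -1; -1/2 | -3/8; -1/4; 0 } → -7/16
v(RBBRRR) = { -1; -1/2 | -7/16; -3/8; -1/4; 0 } → -15/32
v(RBBRRRB) = { -1; -1/2; -15/32 | -7/16; -3/8; -1/4; 0 } → -29/64
v(RBBRRRBB) = { -1; -1/2; -15/32; -29/64 | -7/16; -3/8; -1/4; 0 } → -57/128
v(RBBRRRBBB) = { -1; -1/2; -15/32; -29/64; -57/128 | -7/16; -3/8; -1/4; 0 } → -113/256
v(RBBRRRBBBR) = { -1; -1/2; -15/32; -29/64; -57/128 | -113/256; -7/16; -3/8; -1/4; 0 } → -227/512
v(RBBRRRBBBRR) = { -1; -1/2; -15/32; -29/64; -57/128 | -227/512; -113/256; -7/16; -3/8; -1/4; 0 } → -455/1024
v(RBBRRRBBBRRB) = { -1; -1/2; -15/32; -29/64; -57/128; -455/1024 | -227/512; -113/256; -7/16; -3/8; -1/4; 0 } → -909/2048
v(RBBRRRBBBRRBB) = { -1; -1/2; -15/32; -29/64; -57/128; -455/1024; -909/2048 | -227/512; -113/256; -7/16; -3/8; -1/4; 0 } → -1817/4096

-1817/4096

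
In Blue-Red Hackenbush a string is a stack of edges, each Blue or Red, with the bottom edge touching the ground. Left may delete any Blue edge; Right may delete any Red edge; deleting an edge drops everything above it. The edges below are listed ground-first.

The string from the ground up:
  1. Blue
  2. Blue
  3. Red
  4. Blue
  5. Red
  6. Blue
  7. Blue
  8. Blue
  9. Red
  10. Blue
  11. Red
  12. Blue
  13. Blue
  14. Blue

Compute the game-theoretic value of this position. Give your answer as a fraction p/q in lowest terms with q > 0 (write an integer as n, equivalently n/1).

Build G(s[:k]) for k = 1..14, string s = Blue Blue Red Blue Red Blue Blue Blue Red Blue Red Blue Blue Blue.
G(B) = { 0 |  } → 1
G(BB) = { 0,1 |  } → 2
G(BBR) = { 0,1 | 2 } → 3/2
G(BBRB) = { 0,1,3/2 | 2 } → 7/4
G(BBRBR) = { 0,1,3/2 | 7/4,2 } → 13/8
G(BBRBRB) = { 0,1,3/2,13/8 | 7/4,2 } → 27/16
G(BBRBRBB) = { 0,1,3/2,13/8,27/16 | 7/4,2 } → 55/32
G(BBRBRBBB) = { 0,1,3/2,13/8,27/16,55/32 | 7/4,2 } → 111/64
G(BBRBRBBBR) = { 0,1,3/2,13/8,27/16,55/32 | 111/64,7/4,2 } → 221/128
G(BBRBRBBBRB) = { 0,1,3/2,13/8,27/16,55/32,221/128 | 111/64,7/4,2 } → 443/256
G(BBRBRBBBRBR) = { 0,1,3/2,13/8,27/16,55/32,221/128 | 443/256,111/64,7/4,2 } → 885/512
G(BBRBRBBBRBRB) = { 0,1,3/2,13/8,27/16,55/32,221/128,885/512 | 443/256,111/64,7/4,2 } → 1771/1024
G(BBRBRBBBRBRBB) = { 0,1,3/2,13/8,27/16,55/32,221/128,885/512,1771/1024 | 443/256,111/64,7/4,2 } → 3543/2048
G(BBRBRBBBRBRBBB) = { 0,1,3/2,13/8,27/16,55/32,221/128,885/512,1771/1024,3543/2048 | 443/256,111/64,7/4,2 } → 7087/4096

7087/4096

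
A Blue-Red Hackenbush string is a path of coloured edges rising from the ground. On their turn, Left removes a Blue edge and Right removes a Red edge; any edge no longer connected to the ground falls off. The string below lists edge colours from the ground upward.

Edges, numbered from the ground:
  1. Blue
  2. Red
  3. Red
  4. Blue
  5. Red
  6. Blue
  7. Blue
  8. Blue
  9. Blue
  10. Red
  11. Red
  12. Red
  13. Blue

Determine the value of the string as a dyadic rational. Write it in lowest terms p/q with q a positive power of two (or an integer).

Prefix values for Blue Red Red Blue Red Blue Blue Blue Blue Red Red Red Blue via {L|R} + simplicity:
B: Left { 0 }, Right { · } so simplest 1
BR: Left { 0 }, Right { 1 } so simplest 1/2
BRR: Left { 0 }, Right { 1/2; 1 } so simplest 1/4
BRRB: Left { 0; 1/4 }, Right { 1/2; 1 } so simplest 3/8
BRRBR: Left { 0; 1/4 }, Right { 3/8; 1/2; 1 } so simplest 5/16
BRRBRB: Left { 0; 1/4; 5/16 }, Right { 3/8; 1/2; 1 } so simplest 11/32
BRRBRBB: Left { 0; 1/4; 5/16; 11/32 }, Right { 3/8; 1/2; 1 } so simplest 23/64
BRRBRBBB: Left { 0; 1/4; 5/16; 11/32; 23/64 }, Right { 3/8; 1/2; 1 } so simplest 47/128
BRRBRBBBB: Left { 0; 1/4; 5/16; 11/32; 23/64; 47/128 }, Right { 3/8; 1/2; 1 } so simplest 95/256
BRRBRBBBBR: Left { 0; 1/4; 5/16; 11/32; 23/64; 47/128 }, Right { 95/256; 3/8; 1/2; 1 } so simplest 189/512
BRRBRBBBBRR: Left { 0; 1/4; 5/16; 11/32; 23/64; 47/128 }, Right { 189/512; 95/256; 3/8; 1/2; 1 } so simplest 377/1024
BRRBRBBBBRRR: Left { 0; 1/4; 5/16; 11/32; 23/64; 47/128 }, Right { 377/1024; 189/512; 95/256; 3/8; 1/2; 1 } so simplest 753/2048
BRRBRBBBBRRRB: Left { 0; 1/4; 5/16; 11/32; 23/64; 47/128; 753/2048 }, Right { 377/1024; 189/512; 95/256; 3/8; 1/2; 1 } so simplest 1507/4096

1507/4096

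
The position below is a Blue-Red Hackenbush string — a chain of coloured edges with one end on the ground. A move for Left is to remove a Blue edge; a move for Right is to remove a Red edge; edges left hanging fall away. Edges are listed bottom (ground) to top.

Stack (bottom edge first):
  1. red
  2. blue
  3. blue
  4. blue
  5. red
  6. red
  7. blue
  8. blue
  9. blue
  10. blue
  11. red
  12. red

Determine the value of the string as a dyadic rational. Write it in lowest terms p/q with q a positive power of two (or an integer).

-391/2048

Recurse on prefixes of the 12-edge string red blue blue blue red red blue blue blue blue red red:
r: Left { ∅ }, Right { 0 } gives simplest -1
rb: Left { -1 }, Right { 0 } gives simplest -1/2
rbb: Left { -1, -1/2 }, Right { 0 } gives simplest -1/4
rbbb: Left { -1, -1/2, -1/4 }, Right { 0 } gives simplest -1/8
rbbbr: Left { -1, -1/2, -1/4 }, Right { -1/8, 0 } gives simplest -3/16
rbbbrr: Left { -1, -1/2, -1/4 }, Right { -3/16, -1/8, 0 } gives simplest -7/32
rbbbrrb: Left { -1, -1/2, -1/4, -7/32 }, Right { -3/16, -1/8, 0 } gives simplest -13/64
rbbbrrbb: Left { -1, -1/2, -1/4, -7/32, -13/64 }, Right { -3/16, -1/8, 0 } gives simplest -25/128
rbbbrrbbb: Left { -1, -1/2, -1/4, -7/32, -13/64, -25/128 }, Right { -3/16, -1/8, 0 } gives simplest -49/256
rbbbrrbbbb: Left { -1, -1/2, -1/4, -7/32, -13/64, -25/128, -49/256 }, Right { -3/16, -1/8, 0 } gives simplest -97/512
rbbbrrbbbbr: Left { -1, -1/2, -1/4, -7/32, -13/64, -25/128, -49/256 }, Right { -97/512, -3/16, -1/8, 0 } gives simplest -195/1024
rbbbrrbbbbrr: Left { -1, -1/2, -1/4, -7/32, -13/64, -25/128, -49/256 }, Right { -195/1024, -97/512, -3/16, -1/8, 0 } gives simplest -391/2048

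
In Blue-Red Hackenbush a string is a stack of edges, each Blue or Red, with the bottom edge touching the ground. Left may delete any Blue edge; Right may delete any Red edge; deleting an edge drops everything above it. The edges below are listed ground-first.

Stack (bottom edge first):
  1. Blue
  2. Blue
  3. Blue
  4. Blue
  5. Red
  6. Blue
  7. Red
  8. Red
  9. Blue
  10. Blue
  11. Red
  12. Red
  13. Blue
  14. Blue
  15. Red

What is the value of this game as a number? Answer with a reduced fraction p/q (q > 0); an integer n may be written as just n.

val_1 [B]  L=[0]  R=[]  ⇒ 1
val_2 [BB]  L=[0; 1]  R=[]  ⇒ 2
val_3 [BBB]  L=[0; 1; 2]  R=[]  ⇒ 3
val_4 [BBBB]  L=[0; 1; 2; 3]  R=[]  ⇒ 4
val_5 [BBBBR]  L=[0; 1; 2; 3]  R=[4]  ⇒ 7/2
val_6 [BBBBRB]  L=[0; 1; 2; 3; 7/2]  R=[4]  ⇒ 15/4
val_7 [BBBBRBR]  L=[0; 1; 2; 3; 7/2]  R=[15/4; 4]  ⇒ 29/8
val_8 [BBBBRBRR]  L=[0; 1; 2; 3; 7/2]  R=[29/8; 15/4; 4]  ⇒ 57/16
val_9 [BBBBRBRRB]  L=[0; 1; 2; 3; 7/2; 57/16]  R=[29/8; 15/4; 4]  ⇒ 115/32
val_10 [BBBBRBRRBB]  L=[0; 1; 2; 3; 7/2; 57/16; 115/32]  R=[29/8; 15/4; 4]  ⇒ 231/64
val_11 [BBBBRBRRBBR]  L=[0; 1; 2; 3; 7/2; 57/16; 115/32]  R=[231/64; 29/8; 15/4; 4]  ⇒ 461/128
val_12 [BBBBRBRRBBRR]  L=[0; 1; 2; 3; 7/2; 57/16; 115/32]  R=[461/128; 231/64; 29/8; 15/4; 4]  ⇒ 921/256
val_13 [BBBBRBRRBBRRB]  L=[0; 1; 2; 3; 7/2; 57/16; 115/32; 921/256]  R=[461/128; 231/64; 29/8; 15/4; 4]  ⇒ 1843/512
val_14 [BBBBRBRRBBRRBB]  L=[0; 1; 2; 3; 7/2; 57/16; 115/32; 921/256; 1843/512]  R=[461/128; 231/64; 29/8; 15/4; 4]  ⇒ 3687/1024
val_15 [BBBBRBRRBBRRBBR]  L=[0; 1; 2; 3; 7/2; 57/16; 115/32; 921/256; 1843/512]  R=[3687/1024; 461/128; 231/64; 29/8; 15/4; 4]  ⇒ 7373/2048

7373/2048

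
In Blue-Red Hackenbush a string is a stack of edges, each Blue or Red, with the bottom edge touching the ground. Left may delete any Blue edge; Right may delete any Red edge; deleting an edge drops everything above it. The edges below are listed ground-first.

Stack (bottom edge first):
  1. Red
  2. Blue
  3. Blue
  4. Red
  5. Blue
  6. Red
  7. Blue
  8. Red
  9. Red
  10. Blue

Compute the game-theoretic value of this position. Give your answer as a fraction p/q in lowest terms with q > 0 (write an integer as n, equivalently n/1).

Prefix values for Red Blue Blue Red Blue Red Blue Red Red Blue via {L|R} + simplicity:
step 1: add Red to get R; options L={ none } R={ 0 } — -1
step 2: add Blue to get RB; options L={ -1 } R={ 0 } — -1/2
step 3: add Blue to get RBB; options L={ -1,-1/2 } R={ 0 } — -1/4
step 4: add Red to get RBBR; options L={ -1,-1/2 } R={ -1/4,0 } — -3/8
step 5: add Blue to get RBBRB; options L={ -1,-1/2,-3/8 } R={ -1/4,0 } — -5/16
step 6: add Red to get RBBRBR; options L={ -1,-1/2,-3/8 } R={ -5/16,-1/4,0 } — -11/32
step 7: add Blue to get RBBRBRB; options L={ -1,-1/2,-3/8,-11/32 } R={ -5/16,-1/4,0 } — -21/64
step 8: add Red to get RBBRBRBR; options L={ -1,-1/2,-3/8,-11/32 } R={ -21/64,-5/16,-1/4,0 } — -43/128
step 9: add Red to get RBBRBRBRR; options L={ -1,-1/2,-3/8,-11/32 } R={ -43/128,-21/64,-5/16,-1/4,0 } — -87/256
step 10: add Blue to get RBBRBRBRRB; options L={ -1,-1/2,-3/8,-11/32,-87/256 } R={ -43/128,-21/64,-5/16,-1/4,0 } — -173/512

-173/512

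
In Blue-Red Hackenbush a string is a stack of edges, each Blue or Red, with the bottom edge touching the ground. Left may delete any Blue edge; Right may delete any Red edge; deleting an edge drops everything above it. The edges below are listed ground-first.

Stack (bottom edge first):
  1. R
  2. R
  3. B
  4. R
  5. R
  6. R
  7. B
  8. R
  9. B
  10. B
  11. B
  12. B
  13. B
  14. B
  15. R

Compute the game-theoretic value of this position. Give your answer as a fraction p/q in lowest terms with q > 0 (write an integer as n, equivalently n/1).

v(R) = { · | 0 } gives -1
v(RR) = { · | -1, 0 } gives -2
v(RRB) = { -2 | -1, 0 } gives -3/2
v(RRBR) = { -2 | -3/2, -1, 0 } gives -7/4
v(RRBRR) = { -2 | -7/4, -3/2, -1, 0 } gives -15/8
v(RRBRRR) = { -2 | -15/8, -7/4, -3/2, -1, 0 } gives -31/16
v(RRBRRRB) = { -2, -31/16 | -15/8, -7/4, -3/2, -1, 0 } gives -61/32
v(RRBRRRBR) = { -2, -31/16 | -61/32, -15/8, -7/4, -3/2, -1, 0 } gives -123/64
v(RRBRRRBRB) = { -2, -31/16, -123/64 | -61/32, -15/8, -7/4, -3/2, -1, 0 } gives -245/128
v(RRBRRRBRBB) = { -2, -31/16, -123/64, -245/128 | -61/32, -15/8, -7/4, -3/2, -1, 0 } gives -489/256
v(RRBRRRBRBBB) = { -2, -31/16, -123/64, -245/128, -489/256 | -61/32, -15/8, -7/4, -3/2, -1, 0 } gives -977/512
v(RRBRRRBRBBBB) = { -2, -31/16, -123/64, -245/128, -489/256, -977/512 | -61/32, -15/8, -7/4, -3/2, -1, 0 } gives -1953/1024
v(RRBRRRBRBBBBB) = { -2, -31/16, -123/64, -245/128, -489/256, -977/512, -1953/1024 | -61/32, -15/8, -7/4, -3/2, -1, 0 } gives -3905/2048
v(RRBRRRBRBBBBBB) = { -2, -31/16, -123/64, -245/128, -489/256, -977/512, -1953/1024, -3905/2048 | -61/32, -15/8, -7/4, -3/2, -1, 0 } gives -7809/4096
v(RRBRRRBRBBBBBBR) = { -2, -31/16, -123/64, -245/128, -489/256, -977/512, -1953/1024, -3905/2048 | -7809/4096, -61/32, -15/8, -7/4, -3/2, -1, 0 } gives -15619/8192

-15619/8192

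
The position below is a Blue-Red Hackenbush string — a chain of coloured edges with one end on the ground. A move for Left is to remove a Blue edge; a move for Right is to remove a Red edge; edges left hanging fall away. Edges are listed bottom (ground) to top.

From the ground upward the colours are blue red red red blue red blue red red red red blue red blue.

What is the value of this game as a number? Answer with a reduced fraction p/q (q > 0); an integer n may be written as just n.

Prefix values for blue red red red blue red blue red red red red blue red blue via {L|R} + simplicity:
1 of 14 · b · max L 0 · min R +∞ = 1
2 of 14 · br · max L 0 · min R 1 = 1/2
3 of 14 · brr · max L 0 · min R 1/2 = 1/4
4 of 14 · brrr · max L 0 · min R 1/4 = 1/8
5 of 14 · brrrb · max L 1/8 · min R 1/4 = 3/16
6 of 14 · brrrbr · max L 1/8 · min R 3/16 = 5/32
7 of 14 · brrrbrb · max L 5/32 · min R 3/16 = 11/64
8 of 14 · brrrbrbr · max L 5/32 · min R 11/64 = 21/128
9 of 14 · brrrbrbrr · max L 5/32 · min R 21/128 = 41/256
10 of 14 · brrrbrbrrr · max L 5/32 · min R 41/256 = 81/512
11 of 14 · brrrbrbrrrr · max L 5/32 · min R 81/512 = 161/1024
12 of 14 · brrrbrbrrrrb · max L 161/1024 · min R 81/512 = 323/2048
13 of 14 · brrrbrbrrrrbr · max L 161/1024 · min R 323/2048 = 645/4096
14 of 14 · brrrbrbrrrrbrb · max L 645/4096 · min R 323/2048 = 1291/8192

1291/8192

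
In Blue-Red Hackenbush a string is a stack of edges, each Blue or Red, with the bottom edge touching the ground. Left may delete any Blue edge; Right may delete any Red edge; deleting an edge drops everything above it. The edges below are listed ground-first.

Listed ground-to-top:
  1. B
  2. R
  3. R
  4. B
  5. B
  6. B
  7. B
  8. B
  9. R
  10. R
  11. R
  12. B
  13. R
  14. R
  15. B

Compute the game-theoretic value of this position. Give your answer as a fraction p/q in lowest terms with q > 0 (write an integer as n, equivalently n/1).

G(B) = { 0 | · } -> 1
G(BR) = { 0 | 1 } -> 1/2
G(BRR) = { 0 | 1/2; 1 } -> 1/4
G(BRRB) = { 0; 1/4 | 1/2; 1 } -> 3/8
G(BRRBB) = { 0; 1/4; 3/8 | 1/2; 1 } -> 7/16
G(BRRBBB) = { 0; 1/4; 3/8; 7/16 | 1/2; 1 } -> 15/32
G(BRRBBBB) = { 0; 1/4; 3/8; 7/16; 15/32 | 1/2; 1 } -> 31/64
G(BRRBBBBB) = { 0; 1/4; 3/8; 7/16; 15/32; 31/64 | 1/2; 1 } -> 63/128
G(BRRBBBBBR) = { 0; 1/4; 3/8; 7/16; 15/32; 31/64 | 63/128; 1/2; 1 } -> 125/256
G(BRRBBBBBRR) = { 0; 1/4; 3/8; 7/16; 15/32; 31/64 | 125/256; 63/128; 1/2; 1 } -> 249/512
G(BRRBBBBBRRR) = { 0; 1/4; 3/8; 7/16; 15/32; 31/64 | 249/512; 125/256; 63/128; 1/2; 1 } -> 497/1024
G(BRRBBBBBRRRB) = { 0; 1/4; 3/8; 7/16; 15/32; 31/64; 497/1024 | 249/512; 125/256; 63/128; 1/2; 1 } -> 995/2048
G(BRRBBBBBRRRBR) = { 0; 1/4; 3/8; 7/16; 15/32; 31/64; 497/1024 | 995/2048; 249/512; 125/256; 63/128; 1/2; 1 } -> 1989/4096
G(BRRBBBBBRRRBRR) = { 0; 1/4; 3/8; 7/16; 15/32; 31/64; 497/1024 | 1989/4096; 995/2048; 249/512; 125/256; 63/128; 1/2; 1 } -> 3977/8192
G(BRRBBBBBRRRBRRB) = { 0; 1/4; 3/8; 7/16; 15/32; 31/64; 497/1024; 3977/8192 | 1989/4096; 995/2048; 249/512; 125/256; 63/128; 1/2; 1 } -> 7955/16384

7955/16384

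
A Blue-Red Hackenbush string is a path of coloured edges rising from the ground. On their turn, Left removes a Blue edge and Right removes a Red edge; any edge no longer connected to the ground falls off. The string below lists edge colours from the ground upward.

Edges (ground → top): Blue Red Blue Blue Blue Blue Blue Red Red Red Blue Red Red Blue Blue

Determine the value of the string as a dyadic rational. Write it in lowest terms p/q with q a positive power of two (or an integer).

Prefix values for Blue Red Blue Blue Blue Blue Blue Red Red Red Blue Red Red Blue Blue via {L|R} + simplicity:
B: Left { 0 }, Right { (no moves) } → simplest 1
BR: Left { 0 }, Right { 1 } → simplest 1/2
BRB: Left { 0 1/2 }, Right { 1 } → simplest 3/4
BRBB: Left { 0 1/2 3/4 }, Right { 1 } → simplest 7/8
BRBBB: Left { 0 1/2 3/4 7/8 }, Right { 1 } → simplest 15/16
BRBBBB: Left { 0 1/2 3/4 7/8 15/16 }, Right { 1 } → simplest 31/32
BRBBBBB: Left { 0 1/2 3/4 7/8 15/16 31/32 }, Right { 1 } → simplest 63/64
BRBBBBBR: Left { 0 1/2 3/4 7/8 15/16 31/32 }, Right { 63/64 1 } → simplest 125/128
BRBBBBBRR: Left { 0 1/2 3/4 7/8 15/16 31/32 }, Right { 125/128 63/64 1 } → simplest 249/256
BRBBBBBRRR: Left { 0 1/2 3/4 7/8 15/16 31/32 }, Right { 249/256 125/128 63/64 1 } → simplest 497/512
BRBBBBBRRRB: Left { 0 1/2 3/4 7/8 15/16 31/32 497/512 }, Right { 249/256 125/128 63/64 1 } → simplest 995/1024
BRBBBBBRRRBR: Left { 0 1/2 3/4 7/8 15/16 31/32 497/512 }, Right { 995/1024 249/256 125/128 63/64 1 } → simplest 1989/2048
BRBBBBBRRRBRR: Left { 0 1/2 3/4 7/8 15/16 31/32 497/512 }, Right { 1989/2048 995/1024 249/256 125/128 63/64 1 } → simplest 3977/4096
BRBBBBBRRRBRRB: Left { 0 1/2 3/4 7/8 15/16 31/32 497/512 3977/4096 }, Right { 1989/2048 995/1024 249/256 125/128 63/64 1 } → simplest 7955/8192
BRBBBBBRRRBRRBB: Left { 0 1/2 3/4 7/8 15/16 31/32 497/512 3977/4096 7955/8192 }, Right { 1989/2048 995/1024 249/256 125/128 63/64 1 } → simplest 15911/16384

15911/16384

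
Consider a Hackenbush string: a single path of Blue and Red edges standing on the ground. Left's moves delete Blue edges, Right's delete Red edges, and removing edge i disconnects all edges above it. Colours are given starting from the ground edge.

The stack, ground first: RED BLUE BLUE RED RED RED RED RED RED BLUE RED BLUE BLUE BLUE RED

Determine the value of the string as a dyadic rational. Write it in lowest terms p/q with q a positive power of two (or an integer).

Prefix values for RED BLUE BLUE RED RED RED RED RED RED BLUE RED BLUE BLUE BLUE RED via {L|R} + simplicity:
step 1: add RED to get R; options L={ (no moves) } R={ 0 } = -1
step 2: add BLUE to get RB; options L={ -1 } R={ 0 } = -1/2
step 3: add BLUE to get RBB; options L={ -1 -1/2 } R={ 0 } = -1/4
step 4: add RED to get RBBR; options L={ -1 -1/2 } R={ -1/4 0 } = -3/8
step 5: add RED to get RBBRR; options L={ -1 -1/2 } R={ -3/8 -1/4 0 } = -7/16
step 6: add RED to get RBBRRR; options L={ -1 -1/2 } R={ -7/16 -3/8 -1/4 0 } = -15/32
step 7: add RED to get RBBRRRR; options L={ -1 -1/2 } R={ -15/32 -7/16 -3/8 -1/4 0 } = -31/64
step 8: add RED to get RBBRRRRR; options L={ -1 -1/2 } R={ -31/64 -15/32 -7/16 -3/8 -1/4 0 } = -63/128
step 9: add RED to get RBBRRRRRR; options L={ -1 -1/2 } R={ -63/128 -31/64 -15/32 -7/16 -3/8 -1/4 0 } = -127/256
step 10: add BLUE to get RBBRRRRRRB; options L={ -1 -1/2 -127/256 } R={ -63/128 -31/64 -15/32 -7/16 -3/8 -1/4 0 } = -253/512
step 11: add RED to get RBBRRRRRRBR; options L={ -1 -1/2 -127/256 } R={ -253/512 -63/128 -31/64 -15/32 -7/16 -3/8 -1/4 0 } = -507/1024
step 12: add BLUE to get RBBRRRRRRBRB; options L={ -1 -1/2 -127/256 -507/1024 } R={ -253/512 -63/128 -31/64 -15/32 -7/16 -3/8 -1/4 0 } = -1013/2048
step 13: add BLUE to get RBBRRRRRRBRBB; options L={ -1 -1/2 -127/256 -507/1024 -1013/2048 } R={ -253/512 -63/128 -31/64 -15/32 -7/16 -3/8 -1/4 0 } = -2025/4096
step 14: add BLUE to get RBBRRRRRRBRBBB; options L={ -1 -1/2 -127/256 -507/1024 -1013/2048 -2025/4096 } R={ -253/512 -63/128 -31/64 -15/32 -7/16 -3/8 -1/4 0 } = -4049/8192
step 15: add RED to get RBBRRRRRRBRBBBR; options L={ -1 -1/2 -127/256 -507/1024 -1013/2048 -2025/4096 } R={ -4049/8192 -253/512 -63/128 -31/64 -15/32 -7/16 -3/8 -1/4 0 } = -8099/16384

-8099/16384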